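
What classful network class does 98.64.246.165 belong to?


First octet: 98
Binary: 01100010
0xxxxxxx -> Class A (1-126)
Class A, default mask 255.0.0.0 (/8)


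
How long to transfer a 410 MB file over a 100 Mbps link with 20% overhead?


Effective throughput = 100 * (1 - 20/100) = 80 Mbps
File size in Mb = 410 * 8 = 3280 Mb
Time = 3280 / 80
Time = 41 seconds


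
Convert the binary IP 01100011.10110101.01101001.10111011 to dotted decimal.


01100011 = 99
10110101 = 181
01101001 = 105
10111011 = 187
IP: 99.181.105.187


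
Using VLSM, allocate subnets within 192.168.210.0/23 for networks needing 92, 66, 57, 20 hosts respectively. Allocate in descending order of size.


92 hosts -> /25 (126 usable): 192.168.210.0/25
66 hosts -> /25 (126 usable): 192.168.210.128/25
57 hosts -> /26 (62 usable): 192.168.211.0/26
20 hosts -> /27 (30 usable): 192.168.211.64/27
Allocation: 192.168.210.0/25 (92 hosts, 126 usable); 192.168.210.128/25 (66 hosts, 126 usable); 192.168.211.0/26 (57 hosts, 62 usable); 192.168.211.64/27 (20 hosts, 30 usable)


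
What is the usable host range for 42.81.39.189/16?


Network: 42.81.0.0
Broadcast: 42.81.255.255
First usable = network + 1
Last usable = broadcast - 1
Range: 42.81.0.1 to 42.81.255.254


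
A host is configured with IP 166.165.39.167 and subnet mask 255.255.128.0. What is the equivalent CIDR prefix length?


Binary: 11111111.11111111.10000000.00000000
Count leading 1s
Prefix: /17


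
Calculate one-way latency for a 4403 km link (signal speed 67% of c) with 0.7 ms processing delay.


Speed = 0.67 * 3e5 km/s = 201000 km/s
Propagation delay = 4403 / 201000 = 0.0219 s = 21.9055 ms
Processing delay = 0.7 ms
Total one-way latency = 22.6055 ms


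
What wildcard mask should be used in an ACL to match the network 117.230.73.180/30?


Subnet mask: 255.255.255.252
Wildcard = 255.255.255.255 - subnet mask
255 - 255 = 0
255 - 255 = 0
255 - 255 = 0
255 - 252 = 3
Wildcard: 0.0.0.3


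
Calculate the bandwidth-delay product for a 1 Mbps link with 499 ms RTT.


BDP = bandwidth * RTT
= 1 Mbps * 499 ms
= 1 * 1e6 * 499 / 1000 bits
= 499000 bits
= 62375 bytes
= 60.9131 KB
BDP = 499000 bits (62375 bytes)


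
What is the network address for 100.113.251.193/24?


IP:   01100100.01110001.11111011.11000001
Mask: 11111111.11111111.11111111.00000000
AND operation:
Net:  01100100.01110001.11111011.00000000
Network: 100.113.251.0/24


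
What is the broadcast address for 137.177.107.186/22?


Network: 137.177.104.0/22
Host bits = 10
Set all host bits to 1:
Broadcast: 137.177.107.255


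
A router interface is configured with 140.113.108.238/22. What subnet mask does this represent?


/22 means 22 network bits, 10 host bits
Binary: 11111111111111111111110000000000
Mask: 255.255.252.0


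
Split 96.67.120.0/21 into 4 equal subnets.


New prefix = 21 + 2 = 23
Each subnet has 512 addresses
  96.67.120.0/23
  96.67.122.0/23
  96.67.124.0/23
  96.67.126.0/23
Subnets: 96.67.120.0/23, 96.67.122.0/23, 96.67.124.0/23, 96.67.126.0/23


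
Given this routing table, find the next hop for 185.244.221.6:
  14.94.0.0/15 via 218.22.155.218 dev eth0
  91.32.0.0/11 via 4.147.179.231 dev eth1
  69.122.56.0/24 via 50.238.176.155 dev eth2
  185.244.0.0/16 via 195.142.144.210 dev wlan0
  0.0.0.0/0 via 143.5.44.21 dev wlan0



Longest prefix match for 185.244.221.6:
  /15 14.94.0.0: no
  /11 91.32.0.0: no
  /24 69.122.56.0: no
  /16 185.244.0.0: MATCH
  /0 0.0.0.0: MATCH
Selected: next-hop 195.142.144.210 via wlan0 (matched /16)


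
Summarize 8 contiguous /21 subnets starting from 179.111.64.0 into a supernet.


Original prefix: /21
Number of subnets: 8 = 2^3
New prefix = 21 - 3 = 18
Supernet: 179.111.64.0/18


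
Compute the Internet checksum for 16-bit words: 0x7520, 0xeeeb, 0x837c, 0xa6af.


Sum all words (with carry folding):
+ 0x7520 = 0x7520
+ 0xeeeb = 0x640c
+ 0x837c = 0xe788
+ 0xa6af = 0x8e38
One's complement: ~0x8e38
Checksum = 0x71c7


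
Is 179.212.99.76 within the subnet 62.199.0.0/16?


Subnet network: 62.199.0.0
Test IP AND mask: 179.212.0.0
No, 179.212.99.76 is not in 62.199.0.0/16


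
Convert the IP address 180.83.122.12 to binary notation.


180 = 10110100
83 = 01010011
122 = 01111010
12 = 00001100
Binary: 10110100.01010011.01111010.00001100


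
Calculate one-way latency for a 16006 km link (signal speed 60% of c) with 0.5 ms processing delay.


Speed = 0.6 * 3e5 km/s = 180000 km/s
Propagation delay = 16006 / 180000 = 0.0889 s = 88.9222 ms
Processing delay = 0.5 ms
Total one-way latency = 89.4222 ms


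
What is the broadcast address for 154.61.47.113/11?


Network: 154.32.0.0/11
Host bits = 21
Set all host bits to 1:
Broadcast: 154.63.255.255


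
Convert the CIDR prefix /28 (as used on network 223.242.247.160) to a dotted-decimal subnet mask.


/28 means 28 network bits, 4 host bits
Binary: 11111111111111111111111111110000
Mask: 255.255.255.240


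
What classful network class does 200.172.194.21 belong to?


First octet: 200
Binary: 11001000
110xxxxx -> Class C (192-223)
Class C, default mask 255.255.255.0 (/24)


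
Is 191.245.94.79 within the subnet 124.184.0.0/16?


Subnet network: 124.184.0.0
Test IP AND mask: 191.245.0.0
No, 191.245.94.79 is not in 124.184.0.0/16


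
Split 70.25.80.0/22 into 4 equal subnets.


New prefix = 22 + 2 = 24
Each subnet has 256 addresses
  70.25.80.0/24
  70.25.81.0/24
  70.25.82.0/24
  70.25.83.0/24
Subnets: 70.25.80.0/24, 70.25.81.0/24, 70.25.82.0/24, 70.25.83.0/24


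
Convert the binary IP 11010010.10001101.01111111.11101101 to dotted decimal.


11010010 = 210
10001101 = 141
01111111 = 127
11101101 = 237
IP: 210.141.127.237


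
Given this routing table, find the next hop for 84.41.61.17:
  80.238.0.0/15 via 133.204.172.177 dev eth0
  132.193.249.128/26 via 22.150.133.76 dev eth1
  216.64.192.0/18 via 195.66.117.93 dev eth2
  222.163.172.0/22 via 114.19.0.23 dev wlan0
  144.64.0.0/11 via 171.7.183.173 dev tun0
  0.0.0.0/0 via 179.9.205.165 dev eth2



Longest prefix match for 84.41.61.17:
  /15 80.238.0.0: no
  /26 132.193.249.128: no
  /18 216.64.192.0: no
  /22 222.163.172.0: no
  /11 144.64.0.0: no
  /0 0.0.0.0: MATCH
Selected: next-hop 179.9.205.165 via eth2 (matched /0)


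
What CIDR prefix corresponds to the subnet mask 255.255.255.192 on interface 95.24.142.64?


Binary: 11111111.11111111.11111111.11000000
Count leading 1s
Prefix: /26


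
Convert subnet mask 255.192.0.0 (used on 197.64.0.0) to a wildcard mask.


Subnet mask: 255.192.0.0
Wildcard = 255.255.255.255 - subnet mask
255 - 255 = 0
255 - 192 = 63
255 - 0 = 255
255 - 0 = 255
Wildcard: 0.63.255.255


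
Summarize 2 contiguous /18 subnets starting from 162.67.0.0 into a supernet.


Original prefix: /18
Number of subnets: 2 = 2^1
New prefix = 18 - 1 = 17
Supernet: 162.67.0.0/17


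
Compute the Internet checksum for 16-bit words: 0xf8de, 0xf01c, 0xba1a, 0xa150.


Sum all words (with carry folding):
+ 0xf8de = 0xf8de
+ 0xf01c = 0xe8fb
+ 0xba1a = 0xa316
+ 0xa150 = 0x4467
One's complement: ~0x4467
Checksum = 0xbb98


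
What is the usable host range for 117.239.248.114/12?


Network: 117.224.0.0
Broadcast: 117.239.255.255
First usable = network + 1
Last usable = broadcast - 1
Range: 117.224.0.1 to 117.239.255.254


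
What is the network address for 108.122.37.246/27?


IP:   01101100.01111010.00100101.11110110
Mask: 11111111.11111111.11111111.11100000
AND operation:
Net:  01101100.01111010.00100101.11100000
Network: 108.122.37.224/27


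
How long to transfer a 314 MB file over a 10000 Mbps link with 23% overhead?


Effective throughput = 10000 * (1 - 23/100) = 7700 Mbps
File size in Mb = 314 * 8 = 2512 Mb
Time = 2512 / 7700
Time = 0.3262 seconds


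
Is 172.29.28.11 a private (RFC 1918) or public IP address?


RFC 1918 private ranges:
  10.0.0.0/8 (10.0.0.0 - 10.255.255.255)
  172.16.0.0/12 (172.16.0.0 - 172.31.255.255)
  192.168.0.0/16 (192.168.0.0 - 192.168.255.255)
Private (in 172.16.0.0/12)


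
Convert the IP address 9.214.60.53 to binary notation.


9 = 00001001
214 = 11010110
60 = 00111100
53 = 00110101
Binary: 00001001.11010110.00111100.00110101


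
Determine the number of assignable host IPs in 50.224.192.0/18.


Host bits = 32 - 18 = 14
Total addresses = 2^14 = 16384
Usable = total - 2 (network and broadcast)
Usable hosts: 16382


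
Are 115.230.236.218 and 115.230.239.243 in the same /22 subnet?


Mask: 255.255.252.0
115.230.236.218 AND mask = 115.230.236.0
115.230.239.243 AND mask = 115.230.236.0
Yes, same subnet (115.230.236.0)


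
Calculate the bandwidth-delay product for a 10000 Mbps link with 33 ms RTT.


BDP = bandwidth * RTT
= 10000 Mbps * 33 ms
= 10000 * 1e6 * 33 / 1000 bits
= 330000000 bits
= 41250000 bytes
= 40283.2031 KB
BDP = 330000000 bits (41250000 bytes)


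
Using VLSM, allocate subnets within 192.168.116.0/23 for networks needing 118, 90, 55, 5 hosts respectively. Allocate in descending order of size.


118 hosts -> /25 (126 usable): 192.168.116.0/25
90 hosts -> /25 (126 usable): 192.168.116.128/25
55 hosts -> /26 (62 usable): 192.168.117.0/26
5 hosts -> /29 (6 usable): 192.168.117.64/29
Allocation: 192.168.116.0/25 (118 hosts, 126 usable); 192.168.116.128/25 (90 hosts, 126 usable); 192.168.117.0/26 (55 hosts, 62 usable); 192.168.117.64/29 (5 hosts, 6 usable)


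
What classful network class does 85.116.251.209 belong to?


First octet: 85
Binary: 01010101
0xxxxxxx -> Class A (1-126)
Class A, default mask 255.0.0.0 (/8)


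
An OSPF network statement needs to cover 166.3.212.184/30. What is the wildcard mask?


Subnet mask: 255.255.255.252
Wildcard = 255.255.255.255 - subnet mask
255 - 255 = 0
255 - 255 = 0
255 - 255 = 0
255 - 252 = 3
Wildcard: 0.0.0.3


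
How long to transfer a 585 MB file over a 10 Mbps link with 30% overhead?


Effective throughput = 10 * (1 - 30/100) = 7 Mbps
File size in Mb = 585 * 8 = 4680 Mb
Time = 4680 / 7
Time = 668.5714 seconds


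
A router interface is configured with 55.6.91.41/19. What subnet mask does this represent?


/19 means 19 network bits, 13 host bits
Binary: 11111111111111111110000000000000
Mask: 255.255.224.0


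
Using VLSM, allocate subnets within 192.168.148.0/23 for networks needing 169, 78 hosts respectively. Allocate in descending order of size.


169 hosts -> /24 (254 usable): 192.168.148.0/24
78 hosts -> /25 (126 usable): 192.168.149.0/25
Allocation: 192.168.148.0/24 (169 hosts, 254 usable); 192.168.149.0/25 (78 hosts, 126 usable)


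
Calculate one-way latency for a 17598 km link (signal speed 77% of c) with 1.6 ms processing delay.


Speed = 0.77 * 3e5 km/s = 231000 km/s
Propagation delay = 17598 / 231000 = 0.0762 s = 76.1818 ms
Processing delay = 1.6 ms
Total one-way latency = 77.7818 ms


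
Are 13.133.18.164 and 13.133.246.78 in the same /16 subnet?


Mask: 255.255.0.0
13.133.18.164 AND mask = 13.133.0.0
13.133.246.78 AND mask = 13.133.0.0
Yes, same subnet (13.133.0.0)


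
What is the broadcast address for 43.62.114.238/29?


Network: 43.62.114.232/29
Host bits = 3
Set all host bits to 1:
Broadcast: 43.62.114.239


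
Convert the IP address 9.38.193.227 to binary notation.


9 = 00001001
38 = 00100110
193 = 11000001
227 = 11100011
Binary: 00001001.00100110.11000001.11100011


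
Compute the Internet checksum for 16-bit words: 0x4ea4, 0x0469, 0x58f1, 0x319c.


Sum all words (with carry folding):
+ 0x4ea4 = 0x4ea4
+ 0x0469 = 0x530d
+ 0x58f1 = 0xabfe
+ 0x319c = 0xdd9a
One's complement: ~0xdd9a
Checksum = 0x2265


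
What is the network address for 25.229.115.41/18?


IP:   00011001.11100101.01110011.00101001
Mask: 11111111.11111111.11000000.00000000
AND operation:
Net:  00011001.11100101.01000000.00000000
Network: 25.229.64.0/18


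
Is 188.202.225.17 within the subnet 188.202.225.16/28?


Subnet network: 188.202.225.16
Test IP AND mask: 188.202.225.16
Yes, 188.202.225.17 is in 188.202.225.16/28


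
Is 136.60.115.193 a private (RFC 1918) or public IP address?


RFC 1918 private ranges:
  10.0.0.0/8 (10.0.0.0 - 10.255.255.255)
  172.16.0.0/12 (172.16.0.0 - 172.31.255.255)
  192.168.0.0/16 (192.168.0.0 - 192.168.255.255)
Public (not in any RFC 1918 range)


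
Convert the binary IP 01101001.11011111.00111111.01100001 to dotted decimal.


01101001 = 105
11011111 = 223
00111111 = 63
01100001 = 97
IP: 105.223.63.97


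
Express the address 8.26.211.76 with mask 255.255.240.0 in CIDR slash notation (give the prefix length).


Binary: 11111111.11111111.11110000.00000000
Count leading 1s
Prefix: /20


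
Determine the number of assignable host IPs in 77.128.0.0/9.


Host bits = 32 - 9 = 23
Total addresses = 2^23 = 8388608
Usable = total - 2 (network and broadcast)
Usable hosts: 8388606


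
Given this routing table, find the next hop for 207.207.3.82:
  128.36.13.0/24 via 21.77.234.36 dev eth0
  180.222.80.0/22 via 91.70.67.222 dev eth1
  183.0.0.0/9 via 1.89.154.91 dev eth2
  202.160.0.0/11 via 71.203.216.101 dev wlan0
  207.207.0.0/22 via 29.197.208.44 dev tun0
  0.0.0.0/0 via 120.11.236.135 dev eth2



Longest prefix match for 207.207.3.82:
  /24 128.36.13.0: no
  /22 180.222.80.0: no
  /9 183.0.0.0: no
  /11 202.160.0.0: no
  /22 207.207.0.0: MATCH
  /0 0.0.0.0: MATCH
Selected: next-hop 29.197.208.44 via tun0 (matched /22)


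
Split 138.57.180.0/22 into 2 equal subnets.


New prefix = 22 + 1 = 23
Each subnet has 512 addresses
  138.57.180.0/23
  138.57.182.0/23
Subnets: 138.57.180.0/23, 138.57.182.0/23


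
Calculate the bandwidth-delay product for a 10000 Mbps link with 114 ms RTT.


BDP = bandwidth * RTT
= 10000 Mbps * 114 ms
= 10000 * 1e6 * 114 / 1000 bits
= 1140000000 bits
= 142500000 bytes
= 139160.1562 KB
BDP = 1140000000 bits (142500000 bytes)


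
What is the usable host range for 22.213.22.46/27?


Network: 22.213.22.32
Broadcast: 22.213.22.63
First usable = network + 1
Last usable = broadcast - 1
Range: 22.213.22.33 to 22.213.22.62


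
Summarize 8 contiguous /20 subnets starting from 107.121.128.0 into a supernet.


Original prefix: /20
Number of subnets: 8 = 2^3
New prefix = 20 - 3 = 17
Supernet: 107.121.128.0/17


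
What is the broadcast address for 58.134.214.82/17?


Network: 58.134.128.0/17
Host bits = 15
Set all host bits to 1:
Broadcast: 58.134.255.255


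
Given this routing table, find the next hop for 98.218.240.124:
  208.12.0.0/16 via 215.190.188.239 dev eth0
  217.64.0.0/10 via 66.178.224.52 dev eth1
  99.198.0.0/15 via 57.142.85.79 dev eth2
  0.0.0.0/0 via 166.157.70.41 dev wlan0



Longest prefix match for 98.218.240.124:
  /16 208.12.0.0: no
  /10 217.64.0.0: no
  /15 99.198.0.0: no
  /0 0.0.0.0: MATCH
Selected: next-hop 166.157.70.41 via wlan0 (matched /0)


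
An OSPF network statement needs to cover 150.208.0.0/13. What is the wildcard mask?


Subnet mask: 255.248.0.0
Wildcard = 255.255.255.255 - subnet mask
255 - 255 = 0
255 - 248 = 7
255 - 0 = 255
255 - 0 = 255
Wildcard: 0.7.255.255


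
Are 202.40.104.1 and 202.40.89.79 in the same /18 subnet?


Mask: 255.255.192.0
202.40.104.1 AND mask = 202.40.64.0
202.40.89.79 AND mask = 202.40.64.0
Yes, same subnet (202.40.64.0)


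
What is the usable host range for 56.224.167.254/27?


Network: 56.224.167.224
Broadcast: 56.224.167.255
First usable = network + 1
Last usable = broadcast - 1
Range: 56.224.167.225 to 56.224.167.254


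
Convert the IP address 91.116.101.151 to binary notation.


91 = 01011011
116 = 01110100
101 = 01100101
151 = 10010111
Binary: 01011011.01110100.01100101.10010111


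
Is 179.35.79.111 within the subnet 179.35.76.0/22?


Subnet network: 179.35.76.0
Test IP AND mask: 179.35.76.0
Yes, 179.35.79.111 is in 179.35.76.0/22


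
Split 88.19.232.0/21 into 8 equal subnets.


New prefix = 21 + 3 = 24
Each subnet has 256 addresses
  88.19.232.0/24
  88.19.233.0/24
  88.19.234.0/24
  88.19.235.0/24
  88.19.236.0/24
  88.19.237.0/24
  88.19.238.0/24
  88.19.239.0/24
Subnets: 88.19.232.0/24, 88.19.233.0/24, 88.19.234.0/24, 88.19.235.0/24, 88.19.236.0/24, 88.19.237.0/24, 88.19.238.0/24, 88.19.239.0/24


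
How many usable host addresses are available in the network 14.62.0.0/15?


Host bits = 32 - 15 = 17
Total addresses = 2^17 = 131072
Usable = total - 2 (network and broadcast)
Usable hosts: 131070


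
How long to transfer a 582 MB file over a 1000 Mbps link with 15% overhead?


Effective throughput = 1000 * (1 - 15/100) = 850 Mbps
File size in Mb = 582 * 8 = 4656 Mb
Time = 4656 / 850
Time = 5.4776 seconds


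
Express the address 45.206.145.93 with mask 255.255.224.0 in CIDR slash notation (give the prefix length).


Binary: 11111111.11111111.11100000.00000000
Count leading 1s
Prefix: /19


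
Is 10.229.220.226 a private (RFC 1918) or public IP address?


RFC 1918 private ranges:
  10.0.0.0/8 (10.0.0.0 - 10.255.255.255)
  172.16.0.0/12 (172.16.0.0 - 172.31.255.255)
  192.168.0.0/16 (192.168.0.0 - 192.168.255.255)
Private (in 10.0.0.0/8)


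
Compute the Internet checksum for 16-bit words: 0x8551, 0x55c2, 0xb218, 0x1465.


Sum all words (with carry folding):
+ 0x8551 = 0x8551
+ 0x55c2 = 0xdb13
+ 0xb218 = 0x8d2c
+ 0x1465 = 0xa191
One's complement: ~0xa191
Checksum = 0x5e6e


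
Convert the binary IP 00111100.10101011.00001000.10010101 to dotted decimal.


00111100 = 60
10101011 = 171
00001000 = 8
10010101 = 149
IP: 60.171.8.149


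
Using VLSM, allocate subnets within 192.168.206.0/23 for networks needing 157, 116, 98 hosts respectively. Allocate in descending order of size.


157 hosts -> /24 (254 usable): 192.168.206.0/24
116 hosts -> /25 (126 usable): 192.168.207.0/25
98 hosts -> /25 (126 usable): 192.168.207.128/25
Allocation: 192.168.206.0/24 (157 hosts, 254 usable); 192.168.207.0/25 (116 hosts, 126 usable); 192.168.207.128/25 (98 hosts, 126 usable)


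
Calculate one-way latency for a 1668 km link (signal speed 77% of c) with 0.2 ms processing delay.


Speed = 0.77 * 3e5 km/s = 231000 km/s
Propagation delay = 1668 / 231000 = 0.0072 s = 7.2208 ms
Processing delay = 0.2 ms
Total one-way latency = 7.4208 ms


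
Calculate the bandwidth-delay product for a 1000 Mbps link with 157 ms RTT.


BDP = bandwidth * RTT
= 1000 Mbps * 157 ms
= 1000 * 1e6 * 157 / 1000 bits
= 157000000 bits
= 19625000 bytes
= 19165.0391 KB
BDP = 157000000 bits (19625000 bytes)


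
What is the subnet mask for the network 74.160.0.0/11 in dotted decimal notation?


/11 means 11 network bits, 21 host bits
Binary: 11111111111000000000000000000000
Mask: 255.224.0.0


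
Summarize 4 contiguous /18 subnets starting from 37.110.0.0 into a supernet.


Original prefix: /18
Number of subnets: 4 = 2^2
New prefix = 18 - 2 = 16
Supernet: 37.110.0.0/16


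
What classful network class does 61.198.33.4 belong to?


First octet: 61
Binary: 00111101
0xxxxxxx -> Class A (1-126)
Class A, default mask 255.0.0.0 (/8)


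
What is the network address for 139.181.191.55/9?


IP:   10001011.10110101.10111111.00110111
Mask: 11111111.10000000.00000000.00000000
AND operation:
Net:  10001011.10000000.00000000.00000000
Network: 139.128.0.0/9


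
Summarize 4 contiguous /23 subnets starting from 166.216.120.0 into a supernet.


Original prefix: /23
Number of subnets: 4 = 2^2
New prefix = 23 - 2 = 21
Supernet: 166.216.120.0/21


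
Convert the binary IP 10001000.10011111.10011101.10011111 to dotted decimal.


10001000 = 136
10011111 = 159
10011101 = 157
10011111 = 159
IP: 136.159.157.159


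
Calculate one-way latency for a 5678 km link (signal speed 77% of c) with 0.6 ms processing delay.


Speed = 0.77 * 3e5 km/s = 231000 km/s
Propagation delay = 5678 / 231000 = 0.0246 s = 24.5801 ms
Processing delay = 0.6 ms
Total one-way latency = 25.1801 ms


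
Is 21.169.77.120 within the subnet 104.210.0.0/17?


Subnet network: 104.210.0.0
Test IP AND mask: 21.169.0.0
No, 21.169.77.120 is not in 104.210.0.0/17


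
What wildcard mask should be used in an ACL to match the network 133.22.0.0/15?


Subnet mask: 255.254.0.0
Wildcard = 255.255.255.255 - subnet mask
255 - 255 = 0
255 - 254 = 1
255 - 0 = 255
255 - 0 = 255
Wildcard: 0.1.255.255


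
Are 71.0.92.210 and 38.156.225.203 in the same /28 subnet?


Mask: 255.255.255.240
71.0.92.210 AND mask = 71.0.92.208
38.156.225.203 AND mask = 38.156.225.192
No, different subnets (71.0.92.208 vs 38.156.225.192)


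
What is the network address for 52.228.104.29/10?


IP:   00110100.11100100.01101000.00011101
Mask: 11111111.11000000.00000000.00000000
AND operation:
Net:  00110100.11000000.00000000.00000000
Network: 52.192.0.0/10


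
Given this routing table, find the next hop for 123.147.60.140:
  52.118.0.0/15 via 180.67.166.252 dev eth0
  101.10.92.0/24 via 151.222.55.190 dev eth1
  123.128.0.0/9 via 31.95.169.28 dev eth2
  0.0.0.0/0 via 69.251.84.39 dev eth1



Longest prefix match for 123.147.60.140:
  /15 52.118.0.0: no
  /24 101.10.92.0: no
  /9 123.128.0.0: MATCH
  /0 0.0.0.0: MATCH
Selected: next-hop 31.95.169.28 via eth2 (matched /9)


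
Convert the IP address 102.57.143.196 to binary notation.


102 = 01100110
57 = 00111001
143 = 10001111
196 = 11000100
Binary: 01100110.00111001.10001111.11000100


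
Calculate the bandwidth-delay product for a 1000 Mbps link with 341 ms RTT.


BDP = bandwidth * RTT
= 1000 Mbps * 341 ms
= 1000 * 1e6 * 341 / 1000 bits
= 341000000 bits
= 42625000 bytes
= 41625.9766 KB
BDP = 341000000 bits (42625000 bytes)


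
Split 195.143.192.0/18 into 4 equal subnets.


New prefix = 18 + 2 = 20
Each subnet has 4096 addresses
  195.143.192.0/20
  195.143.208.0/20
  195.143.224.0/20
  195.143.240.0/20
Subnets: 195.143.192.0/20, 195.143.208.0/20, 195.143.224.0/20, 195.143.240.0/20


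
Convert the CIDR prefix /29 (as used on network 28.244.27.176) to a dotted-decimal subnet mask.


/29 means 29 network bits, 3 host bits
Binary: 11111111111111111111111111111000
Mask: 255.255.255.248


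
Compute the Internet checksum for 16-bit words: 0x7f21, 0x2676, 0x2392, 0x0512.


Sum all words (with carry folding):
+ 0x7f21 = 0x7f21
+ 0x2676 = 0xa597
+ 0x2392 = 0xc929
+ 0x0512 = 0xce3b
One's complement: ~0xce3b
Checksum = 0x31c4


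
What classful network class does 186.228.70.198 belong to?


First octet: 186
Binary: 10111010
10xxxxxx -> Class B (128-191)
Class B, default mask 255.255.0.0 (/16)


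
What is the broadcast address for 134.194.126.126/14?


Network: 134.192.0.0/14
Host bits = 18
Set all host bits to 1:
Broadcast: 134.195.255.255


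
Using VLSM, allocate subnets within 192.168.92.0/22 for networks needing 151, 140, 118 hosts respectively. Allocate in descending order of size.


151 hosts -> /24 (254 usable): 192.168.92.0/24
140 hosts -> /24 (254 usable): 192.168.93.0/24
118 hosts -> /25 (126 usable): 192.168.94.0/25
Allocation: 192.168.92.0/24 (151 hosts, 254 usable); 192.168.93.0/24 (140 hosts, 254 usable); 192.168.94.0/25 (118 hosts, 126 usable)


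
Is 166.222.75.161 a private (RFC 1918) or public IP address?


RFC 1918 private ranges:
  10.0.0.0/8 (10.0.0.0 - 10.255.255.255)
  172.16.0.0/12 (172.16.0.0 - 172.31.255.255)
  192.168.0.0/16 (192.168.0.0 - 192.168.255.255)
Public (not in any RFC 1918 range)


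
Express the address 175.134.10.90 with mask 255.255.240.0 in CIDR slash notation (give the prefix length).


Binary: 11111111.11111111.11110000.00000000
Count leading 1s
Prefix: /20


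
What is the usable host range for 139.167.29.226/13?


Network: 139.160.0.0
Broadcast: 139.167.255.255
First usable = network + 1
Last usable = broadcast - 1
Range: 139.160.0.1 to 139.167.255.254


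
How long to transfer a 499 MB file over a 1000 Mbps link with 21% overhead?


Effective throughput = 1000 * (1 - 21/100) = 790 Mbps
File size in Mb = 499 * 8 = 3992 Mb
Time = 3992 / 790
Time = 5.0532 seconds


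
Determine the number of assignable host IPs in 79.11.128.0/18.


Host bits = 32 - 18 = 14
Total addresses = 2^14 = 16384
Usable = total - 2 (network and broadcast)
Usable hosts: 16382


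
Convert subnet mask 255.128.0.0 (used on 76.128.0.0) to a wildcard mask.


Subnet mask: 255.128.0.0
Wildcard = 255.255.255.255 - subnet mask
255 - 255 = 0
255 - 128 = 127
255 - 0 = 255
255 - 0 = 255
Wildcard: 0.127.255.255


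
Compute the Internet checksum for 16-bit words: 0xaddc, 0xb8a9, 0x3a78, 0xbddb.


Sum all words (with carry folding):
+ 0xaddc = 0xaddc
+ 0xb8a9 = 0x6686
+ 0x3a78 = 0xa0fe
+ 0xbddb = 0x5eda
One's complement: ~0x5eda
Checksum = 0xa125


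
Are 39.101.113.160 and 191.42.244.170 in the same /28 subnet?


Mask: 255.255.255.240
39.101.113.160 AND mask = 39.101.113.160
191.42.244.170 AND mask = 191.42.244.160
No, different subnets (39.101.113.160 vs 191.42.244.160)


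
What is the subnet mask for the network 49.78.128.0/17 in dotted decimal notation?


/17 means 17 network bits, 15 host bits
Binary: 11111111111111111000000000000000
Mask: 255.255.128.0


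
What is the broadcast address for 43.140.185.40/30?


Network: 43.140.185.40/30
Host bits = 2
Set all host bits to 1:
Broadcast: 43.140.185.43


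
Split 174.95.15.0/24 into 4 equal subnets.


New prefix = 24 + 2 = 26
Each subnet has 64 addresses
  174.95.15.0/26
  174.95.15.64/26
  174.95.15.128/26
  174.95.15.192/26
Subnets: 174.95.15.0/26, 174.95.15.64/26, 174.95.15.128/26, 174.95.15.192/26


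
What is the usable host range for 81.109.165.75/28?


Network: 81.109.165.64
Broadcast: 81.109.165.79
First usable = network + 1
Last usable = broadcast - 1
Range: 81.109.165.65 to 81.109.165.78


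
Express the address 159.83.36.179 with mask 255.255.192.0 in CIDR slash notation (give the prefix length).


Binary: 11111111.11111111.11000000.00000000
Count leading 1s
Prefix: /18


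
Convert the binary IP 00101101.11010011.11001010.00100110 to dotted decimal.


00101101 = 45
11010011 = 211
11001010 = 202
00100110 = 38
IP: 45.211.202.38


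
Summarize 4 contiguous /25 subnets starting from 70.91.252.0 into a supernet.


Original prefix: /25
Number of subnets: 4 = 2^2
New prefix = 25 - 2 = 23
Supernet: 70.91.252.0/23


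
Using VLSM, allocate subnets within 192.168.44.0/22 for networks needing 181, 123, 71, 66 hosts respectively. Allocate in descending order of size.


181 hosts -> /24 (254 usable): 192.168.44.0/24
123 hosts -> /25 (126 usable): 192.168.45.0/25
71 hosts -> /25 (126 usable): 192.168.45.128/25
66 hosts -> /25 (126 usable): 192.168.46.0/25
Allocation: 192.168.44.0/24 (181 hosts, 254 usable); 192.168.45.0/25 (123 hosts, 126 usable); 192.168.45.128/25 (71 hosts, 126 usable); 192.168.46.0/25 (66 hosts, 126 usable)


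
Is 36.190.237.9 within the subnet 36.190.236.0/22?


Subnet network: 36.190.236.0
Test IP AND mask: 36.190.236.0
Yes, 36.190.237.9 is in 36.190.236.0/22


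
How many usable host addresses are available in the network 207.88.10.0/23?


Host bits = 32 - 23 = 9
Total addresses = 2^9 = 512
Usable = total - 2 (network and broadcast)
Usable hosts: 510


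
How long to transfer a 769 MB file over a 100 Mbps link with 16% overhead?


Effective throughput = 100 * (1 - 16/100) = 84 Mbps
File size in Mb = 769 * 8 = 6152 Mb
Time = 6152 / 84
Time = 73.2381 seconds


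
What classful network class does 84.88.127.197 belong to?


First octet: 84
Binary: 01010100
0xxxxxxx -> Class A (1-126)
Class A, default mask 255.0.0.0 (/8)


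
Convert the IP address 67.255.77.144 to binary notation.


67 = 01000011
255 = 11111111
77 = 01001101
144 = 10010000
Binary: 01000011.11111111.01001101.10010000


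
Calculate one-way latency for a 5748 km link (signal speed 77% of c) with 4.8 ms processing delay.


Speed = 0.77 * 3e5 km/s = 231000 km/s
Propagation delay = 5748 / 231000 = 0.0249 s = 24.8831 ms
Processing delay = 4.8 ms
Total one-way latency = 29.6831 ms


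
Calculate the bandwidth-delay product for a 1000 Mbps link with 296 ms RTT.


BDP = bandwidth * RTT
= 1000 Mbps * 296 ms
= 1000 * 1e6 * 296 / 1000 bits
= 296000000 bits
= 37000000 bytes
= 36132.8125 KB
BDP = 296000000 bits (37000000 bytes)


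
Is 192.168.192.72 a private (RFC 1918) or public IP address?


RFC 1918 private ranges:
  10.0.0.0/8 (10.0.0.0 - 10.255.255.255)
  172.16.0.0/12 (172.16.0.0 - 172.31.255.255)
  192.168.0.0/16 (192.168.0.0 - 192.168.255.255)
Private (in 192.168.0.0/16)


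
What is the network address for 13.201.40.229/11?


IP:   00001101.11001001.00101000.11100101
Mask: 11111111.11100000.00000000.00000000
AND operation:
Net:  00001101.11000000.00000000.00000000
Network: 13.192.0.0/11


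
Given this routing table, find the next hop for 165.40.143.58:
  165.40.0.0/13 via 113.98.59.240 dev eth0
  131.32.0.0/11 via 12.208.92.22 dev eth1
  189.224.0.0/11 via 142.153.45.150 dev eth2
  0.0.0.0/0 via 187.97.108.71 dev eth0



Longest prefix match for 165.40.143.58:
  /13 165.40.0.0: MATCH
  /11 131.32.0.0: no
  /11 189.224.0.0: no
  /0 0.0.0.0: MATCH
Selected: next-hop 113.98.59.240 via eth0 (matched /13)


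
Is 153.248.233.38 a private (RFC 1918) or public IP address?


RFC 1918 private ranges:
  10.0.0.0/8 (10.0.0.0 - 10.255.255.255)
  172.16.0.0/12 (172.16.0.0 - 172.31.255.255)
  192.168.0.0/16 (192.168.0.0 - 192.168.255.255)
Public (not in any RFC 1918 range)


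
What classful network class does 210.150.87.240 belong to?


First octet: 210
Binary: 11010010
110xxxxx -> Class C (192-223)
Class C, default mask 255.255.255.0 (/24)


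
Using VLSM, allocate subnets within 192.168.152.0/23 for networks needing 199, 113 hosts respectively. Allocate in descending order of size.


199 hosts -> /24 (254 usable): 192.168.152.0/24
113 hosts -> /25 (126 usable): 192.168.153.0/25
Allocation: 192.168.152.0/24 (199 hosts, 254 usable); 192.168.153.0/25 (113 hosts, 126 usable)


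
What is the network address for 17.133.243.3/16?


IP:   00010001.10000101.11110011.00000011
Mask: 11111111.11111111.00000000.00000000
AND operation:
Net:  00010001.10000101.00000000.00000000
Network: 17.133.0.0/16


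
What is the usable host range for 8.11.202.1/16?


Network: 8.11.0.0
Broadcast: 8.11.255.255
First usable = network + 1
Last usable = broadcast - 1
Range: 8.11.0.1 to 8.11.255.254


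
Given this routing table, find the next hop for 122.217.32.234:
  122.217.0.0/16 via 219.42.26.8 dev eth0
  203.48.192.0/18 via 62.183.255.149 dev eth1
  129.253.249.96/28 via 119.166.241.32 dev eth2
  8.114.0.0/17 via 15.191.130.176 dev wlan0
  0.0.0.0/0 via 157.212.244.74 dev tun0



Longest prefix match for 122.217.32.234:
  /16 122.217.0.0: MATCH
  /18 203.48.192.0: no
  /28 129.253.249.96: no
  /17 8.114.0.0: no
  /0 0.0.0.0: MATCH
Selected: next-hop 219.42.26.8 via eth0 (matched /16)


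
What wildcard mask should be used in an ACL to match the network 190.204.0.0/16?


Subnet mask: 255.255.0.0
Wildcard = 255.255.255.255 - subnet mask
255 - 255 = 0
255 - 255 = 0
255 - 0 = 255
255 - 0 = 255
Wildcard: 0.0.255.255


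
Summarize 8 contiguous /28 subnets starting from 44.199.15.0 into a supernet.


Original prefix: /28
Number of subnets: 8 = 2^3
New prefix = 28 - 3 = 25
Supernet: 44.199.15.0/25


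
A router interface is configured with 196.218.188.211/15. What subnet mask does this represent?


/15 means 15 network bits, 17 host bits
Binary: 11111111111111100000000000000000
Mask: 255.254.0.0


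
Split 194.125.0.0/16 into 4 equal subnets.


New prefix = 16 + 2 = 18
Each subnet has 16384 addresses
  194.125.0.0/18
  194.125.64.0/18
  194.125.128.0/18
  194.125.192.0/18
Subnets: 194.125.0.0/18, 194.125.64.0/18, 194.125.128.0/18, 194.125.192.0/18


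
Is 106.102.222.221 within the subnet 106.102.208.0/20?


Subnet network: 106.102.208.0
Test IP AND mask: 106.102.208.0
Yes, 106.102.222.221 is in 106.102.208.0/20


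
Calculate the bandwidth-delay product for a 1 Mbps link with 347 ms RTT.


BDP = bandwidth * RTT
= 1 Mbps * 347 ms
= 1 * 1e6 * 347 / 1000 bits
= 347000 bits
= 43375 bytes
= 42.3584 KB
BDP = 347000 bits (43375 bytes)


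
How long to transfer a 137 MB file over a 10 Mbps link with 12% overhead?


Effective throughput = 10 * (1 - 12/100) = 8.8 Mbps
File size in Mb = 137 * 8 = 1096 Mb
Time = 1096 / 8.8
Time = 124.5455 seconds


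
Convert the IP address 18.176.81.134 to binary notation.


18 = 00010010
176 = 10110000
81 = 01010001
134 = 10000110
Binary: 00010010.10110000.01010001.10000110


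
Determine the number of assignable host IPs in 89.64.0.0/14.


Host bits = 32 - 14 = 18
Total addresses = 2^18 = 262144
Usable = total - 2 (network and broadcast)
Usable hosts: 262142


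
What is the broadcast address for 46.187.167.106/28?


Network: 46.187.167.96/28
Host bits = 4
Set all host bits to 1:
Broadcast: 46.187.167.111


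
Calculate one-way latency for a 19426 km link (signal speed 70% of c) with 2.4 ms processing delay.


Speed = 0.7 * 3e5 km/s = 210000 km/s
Propagation delay = 19426 / 210000 = 0.0925 s = 92.5048 ms
Processing delay = 2.4 ms
Total one-way latency = 94.9048 ms


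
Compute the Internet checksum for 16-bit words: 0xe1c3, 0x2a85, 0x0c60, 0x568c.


Sum all words (with carry folding):
+ 0xe1c3 = 0xe1c3
+ 0x2a85 = 0x0c49
+ 0x0c60 = 0x18a9
+ 0x568c = 0x6f35
One's complement: ~0x6f35
Checksum = 0x90ca


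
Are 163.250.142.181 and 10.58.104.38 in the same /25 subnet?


Mask: 255.255.255.128
163.250.142.181 AND mask = 163.250.142.128
10.58.104.38 AND mask = 10.58.104.0
No, different subnets (163.250.142.128 vs 10.58.104.0)


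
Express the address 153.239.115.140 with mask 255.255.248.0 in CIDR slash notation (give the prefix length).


Binary: 11111111.11111111.11111000.00000000
Count leading 1s
Prefix: /21


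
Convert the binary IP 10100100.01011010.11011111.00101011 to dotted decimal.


10100100 = 164
01011010 = 90
11011111 = 223
00101011 = 43
IP: 164.90.223.43


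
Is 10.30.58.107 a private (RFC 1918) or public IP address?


RFC 1918 private ranges:
  10.0.0.0/8 (10.0.0.0 - 10.255.255.255)
  172.16.0.0/12 (172.16.0.0 - 172.31.255.255)
  192.168.0.0/16 (192.168.0.0 - 192.168.255.255)
Private (in 10.0.0.0/8)


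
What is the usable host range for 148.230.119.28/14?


Network: 148.228.0.0
Broadcast: 148.231.255.255
First usable = network + 1
Last usable = broadcast - 1
Range: 148.228.0.1 to 148.231.255.254


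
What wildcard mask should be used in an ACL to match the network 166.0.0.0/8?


Subnet mask: 255.0.0.0
Wildcard = 255.255.255.255 - subnet mask
255 - 255 = 0
255 - 0 = 255
255 - 0 = 255
255 - 0 = 255
Wildcard: 0.255.255.255


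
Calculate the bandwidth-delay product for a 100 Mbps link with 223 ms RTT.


BDP = bandwidth * RTT
= 100 Mbps * 223 ms
= 100 * 1e6 * 223 / 1000 bits
= 22300000 bits
= 2787500 bytes
= 2722.168 KB
BDP = 22300000 bits (2787500 bytes)


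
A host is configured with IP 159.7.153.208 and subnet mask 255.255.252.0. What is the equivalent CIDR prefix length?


Binary: 11111111.11111111.11111100.00000000
Count leading 1s
Prefix: /22


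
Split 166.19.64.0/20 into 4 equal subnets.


New prefix = 20 + 2 = 22
Each subnet has 1024 addresses
  166.19.64.0/22
  166.19.68.0/22
  166.19.72.0/22
  166.19.76.0/22
Subnets: 166.19.64.0/22, 166.19.68.0/22, 166.19.72.0/22, 166.19.76.0/22


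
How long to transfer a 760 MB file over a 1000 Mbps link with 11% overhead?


Effective throughput = 1000 * (1 - 11/100) = 890 Mbps
File size in Mb = 760 * 8 = 6080 Mb
Time = 6080 / 890
Time = 6.8315 seconds


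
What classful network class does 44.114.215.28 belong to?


First octet: 44
Binary: 00101100
0xxxxxxx -> Class A (1-126)
Class A, default mask 255.0.0.0 (/8)


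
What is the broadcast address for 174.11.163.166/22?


Network: 174.11.160.0/22
Host bits = 10
Set all host bits to 1:
Broadcast: 174.11.163.255


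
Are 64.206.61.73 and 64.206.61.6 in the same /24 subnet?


Mask: 255.255.255.0
64.206.61.73 AND mask = 64.206.61.0
64.206.61.6 AND mask = 64.206.61.0
Yes, same subnet (64.206.61.0)


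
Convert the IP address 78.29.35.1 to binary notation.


78 = 01001110
29 = 00011101
35 = 00100011
1 = 00000001
Binary: 01001110.00011101.00100011.00000001


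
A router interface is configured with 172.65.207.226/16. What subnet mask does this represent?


/16 means 16 network bits, 16 host bits
Binary: 11111111111111110000000000000000
Mask: 255.255.0.0


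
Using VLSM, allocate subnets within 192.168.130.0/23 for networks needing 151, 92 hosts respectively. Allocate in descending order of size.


151 hosts -> /24 (254 usable): 192.168.130.0/24
92 hosts -> /25 (126 usable): 192.168.131.0/25
Allocation: 192.168.130.0/24 (151 hosts, 254 usable); 192.168.131.0/25 (92 hosts, 126 usable)


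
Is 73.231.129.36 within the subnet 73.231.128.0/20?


Subnet network: 73.231.128.0
Test IP AND mask: 73.231.128.0
Yes, 73.231.129.36 is in 73.231.128.0/20


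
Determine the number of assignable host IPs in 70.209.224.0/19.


Host bits = 32 - 19 = 13
Total addresses = 2^13 = 8192
Usable = total - 2 (network and broadcast)
Usable hosts: 8190


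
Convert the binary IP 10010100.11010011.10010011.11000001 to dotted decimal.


10010100 = 148
11010011 = 211
10010011 = 147
11000001 = 193
IP: 148.211.147.193


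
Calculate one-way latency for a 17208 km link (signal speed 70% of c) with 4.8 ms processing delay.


Speed = 0.7 * 3e5 km/s = 210000 km/s
Propagation delay = 17208 / 210000 = 0.0819 s = 81.9429 ms
Processing delay = 4.8 ms
Total one-way latency = 86.7429 ms


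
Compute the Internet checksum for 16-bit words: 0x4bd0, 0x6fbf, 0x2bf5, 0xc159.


Sum all words (with carry folding):
+ 0x4bd0 = 0x4bd0
+ 0x6fbf = 0xbb8f
+ 0x2bf5 = 0xe784
+ 0xc159 = 0xa8de
One's complement: ~0xa8de
Checksum = 0x5721


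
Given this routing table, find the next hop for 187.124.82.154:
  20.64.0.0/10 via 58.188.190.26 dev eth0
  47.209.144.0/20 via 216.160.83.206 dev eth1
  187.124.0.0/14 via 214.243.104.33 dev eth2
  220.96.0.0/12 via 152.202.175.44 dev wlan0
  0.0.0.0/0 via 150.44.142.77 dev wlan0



Longest prefix match for 187.124.82.154:
  /10 20.64.0.0: no
  /20 47.209.144.0: no
  /14 187.124.0.0: MATCH
  /12 220.96.0.0: no
  /0 0.0.0.0: MATCH
Selected: next-hop 214.243.104.33 via eth2 (matched /14)


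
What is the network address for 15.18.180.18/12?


IP:   00001111.00010010.10110100.00010010
Mask: 11111111.11110000.00000000.00000000
AND operation:
Net:  00001111.00010000.00000000.00000000
Network: 15.16.0.0/12


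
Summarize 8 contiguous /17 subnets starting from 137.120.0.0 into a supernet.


Original prefix: /17
Number of subnets: 8 = 2^3
New prefix = 17 - 3 = 14
Supernet: 137.120.0.0/14


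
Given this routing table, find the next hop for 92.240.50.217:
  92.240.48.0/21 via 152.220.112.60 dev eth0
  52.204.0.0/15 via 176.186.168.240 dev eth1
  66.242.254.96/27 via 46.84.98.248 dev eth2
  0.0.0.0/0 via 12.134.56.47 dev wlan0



Longest prefix match for 92.240.50.217:
  /21 92.240.48.0: MATCH
  /15 52.204.0.0: no
  /27 66.242.254.96: no
  /0 0.0.0.0: MATCH
Selected: next-hop 152.220.112.60 via eth0 (matched /21)


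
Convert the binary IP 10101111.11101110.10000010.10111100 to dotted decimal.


10101111 = 175
11101110 = 238
10000010 = 130
10111100 = 188
IP: 175.238.130.188


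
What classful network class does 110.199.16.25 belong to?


First octet: 110
Binary: 01101110
0xxxxxxx -> Class A (1-126)
Class A, default mask 255.0.0.0 (/8)


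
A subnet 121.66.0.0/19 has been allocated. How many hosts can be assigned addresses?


Host bits = 32 - 19 = 13
Total addresses = 2^13 = 8192
Usable = total - 2 (network and broadcast)
Usable hosts: 8190


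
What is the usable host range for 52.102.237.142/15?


Network: 52.102.0.0
Broadcast: 52.103.255.255
First usable = network + 1
Last usable = broadcast - 1
Range: 52.102.0.1 to 52.103.255.254
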